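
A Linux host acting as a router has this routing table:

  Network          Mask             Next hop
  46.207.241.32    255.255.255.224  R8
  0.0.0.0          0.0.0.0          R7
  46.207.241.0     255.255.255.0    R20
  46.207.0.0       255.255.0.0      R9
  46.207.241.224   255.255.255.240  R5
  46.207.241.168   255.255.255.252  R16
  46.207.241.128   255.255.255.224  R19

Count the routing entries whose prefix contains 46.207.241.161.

Prefixes containing 46.207.241.161:
  0.0.0.0/0 (default, matches everything)
  46.207.0.0/16 (46.207.0.0 - 46.207.255.255)
  46.207.241.0/24 (46.207.241.0 - 46.207.241.255)
Total matching entries: 3.

3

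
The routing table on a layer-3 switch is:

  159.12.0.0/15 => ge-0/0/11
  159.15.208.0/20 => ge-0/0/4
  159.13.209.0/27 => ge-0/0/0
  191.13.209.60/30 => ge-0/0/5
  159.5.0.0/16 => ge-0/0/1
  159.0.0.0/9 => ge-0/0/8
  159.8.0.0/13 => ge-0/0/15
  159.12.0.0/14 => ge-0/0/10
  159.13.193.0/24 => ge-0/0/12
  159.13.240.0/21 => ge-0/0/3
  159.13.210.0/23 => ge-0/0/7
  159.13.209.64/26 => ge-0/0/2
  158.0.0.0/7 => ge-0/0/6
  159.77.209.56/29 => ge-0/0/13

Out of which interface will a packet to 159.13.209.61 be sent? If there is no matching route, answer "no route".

ge-0/0/11

Routes whose prefix contains 159.13.209.61:
  158.0.0.0/7 (158.0.0.0 - 159.255.255.255) -> ge-0/0/6
  159.0.0.0/9 (159.0.0.0 - 159.127.255.255) -> ge-0/0/8
  159.8.0.0/13 (159.8.0.0 - 159.15.255.255) -> ge-0/0/15
  159.12.0.0/14 (159.12.0.0 - 159.15.255.255) -> ge-0/0/10
  159.12.0.0/15 (159.12.0.0 - 159.13.255.255) -> ge-0/0/11
More-specific entries that do NOT match:
  191.13.209.60/30 (191.13.209.60 - 191.13.209.63) does not contain 159.13.209.61
  159.77.209.56/29 (159.77.209.56 - 159.77.209.63) does not contain 159.13.209.61
  159.13.209.0/27 (159.13.209.0 - 159.13.209.31) does not contain 159.13.209.61
  159.13.209.64/26 (159.13.209.64 - 159.13.209.127) does not contain 159.13.209.61
  159.13.193.0/24 (159.13.193.0 - 159.13.193.255) does not contain 159.13.209.61
  159.13.210.0/23 (159.13.210.0 - 159.13.211.255) does not contain 159.13.209.61
  159.13.240.0/21 (159.13.240.0 - 159.13.247.255) does not contain 159.13.209.61
  159.15.208.0/20 (159.15.208.0 - 159.15.223.255) does not contain 159.13.209.61
  159.5.0.0/16 (159.5.0.0 - 159.5.255.255) does not contain 159.13.209.61
Longest matching prefix is /15 -> interface ge-0/0/11.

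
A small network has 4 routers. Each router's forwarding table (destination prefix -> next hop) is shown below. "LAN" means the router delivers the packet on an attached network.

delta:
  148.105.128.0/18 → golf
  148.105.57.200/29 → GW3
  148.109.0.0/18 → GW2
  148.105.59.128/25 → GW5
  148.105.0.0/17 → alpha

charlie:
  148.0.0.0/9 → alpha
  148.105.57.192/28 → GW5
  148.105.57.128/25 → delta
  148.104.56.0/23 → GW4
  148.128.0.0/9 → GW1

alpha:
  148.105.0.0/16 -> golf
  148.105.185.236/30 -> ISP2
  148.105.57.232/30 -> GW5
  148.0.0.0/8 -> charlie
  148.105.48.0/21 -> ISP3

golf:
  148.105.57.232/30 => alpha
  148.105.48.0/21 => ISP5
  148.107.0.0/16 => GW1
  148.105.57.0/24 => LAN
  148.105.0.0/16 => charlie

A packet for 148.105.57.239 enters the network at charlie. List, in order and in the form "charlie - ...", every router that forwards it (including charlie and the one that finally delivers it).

At charlie: longest match for 148.105.57.239 is 148.105.57.128/25 -> delta
At delta: longest match for 148.105.57.239 is 148.105.0.0/17 -> alpha
At alpha: longest match for 148.105.57.239 is 148.105.0.0/16 -> golf
At golf: longest match for 148.105.57.239 is 148.105.57.0/24 -> LAN

charlie - delta - alpha - golf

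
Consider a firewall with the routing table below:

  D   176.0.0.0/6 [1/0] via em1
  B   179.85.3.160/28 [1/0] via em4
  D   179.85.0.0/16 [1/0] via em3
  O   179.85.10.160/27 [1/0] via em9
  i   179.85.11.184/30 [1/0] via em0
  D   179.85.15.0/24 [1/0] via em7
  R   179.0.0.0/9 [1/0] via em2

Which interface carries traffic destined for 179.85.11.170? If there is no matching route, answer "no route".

em3

Routes whose prefix contains 179.85.11.170:
  176.0.0.0/6 (176.0.0.0 - 179.255.255.255) -> em1
  179.0.0.0/9 (179.0.0.0 - 179.127.255.255) -> em2
  179.85.0.0/16 (179.85.0.0 - 179.85.255.255) -> em3
More-specific entries that do NOT match:
  179.85.11.184/30 (179.85.11.184 - 179.85.11.187) does not contain 179.85.11.170
  179.85.3.160/28 (179.85.3.160 - 179.85.3.175) does not contain 179.85.11.170
  179.85.10.160/27 (179.85.10.160 - 179.85.10.191) does not contain 179.85.11.170
  179.85.15.0/24 (179.85.15.0 - 179.85.15.255) does not contain 179.85.11.170
Longest matching prefix is /16 -> interface em3.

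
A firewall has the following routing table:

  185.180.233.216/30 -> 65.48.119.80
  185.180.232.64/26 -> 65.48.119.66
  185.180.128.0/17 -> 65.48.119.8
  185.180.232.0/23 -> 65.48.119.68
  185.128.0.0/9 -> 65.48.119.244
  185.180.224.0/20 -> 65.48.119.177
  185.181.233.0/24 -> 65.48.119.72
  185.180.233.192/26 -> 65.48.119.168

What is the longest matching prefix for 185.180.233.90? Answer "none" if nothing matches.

185.180.232.0/23

Entries matching 185.180.233.90:
  185.128.0.0/9 (185.128.0.0 - 185.255.255.255)
  185.180.128.0/17 (185.180.128.0 - 185.180.255.255)
  185.180.224.0/20 (185.180.224.0 - 185.180.239.255)
  185.180.232.0/23 (185.180.232.0 - 185.180.233.255)
Most specific is 185.180.232.0/23.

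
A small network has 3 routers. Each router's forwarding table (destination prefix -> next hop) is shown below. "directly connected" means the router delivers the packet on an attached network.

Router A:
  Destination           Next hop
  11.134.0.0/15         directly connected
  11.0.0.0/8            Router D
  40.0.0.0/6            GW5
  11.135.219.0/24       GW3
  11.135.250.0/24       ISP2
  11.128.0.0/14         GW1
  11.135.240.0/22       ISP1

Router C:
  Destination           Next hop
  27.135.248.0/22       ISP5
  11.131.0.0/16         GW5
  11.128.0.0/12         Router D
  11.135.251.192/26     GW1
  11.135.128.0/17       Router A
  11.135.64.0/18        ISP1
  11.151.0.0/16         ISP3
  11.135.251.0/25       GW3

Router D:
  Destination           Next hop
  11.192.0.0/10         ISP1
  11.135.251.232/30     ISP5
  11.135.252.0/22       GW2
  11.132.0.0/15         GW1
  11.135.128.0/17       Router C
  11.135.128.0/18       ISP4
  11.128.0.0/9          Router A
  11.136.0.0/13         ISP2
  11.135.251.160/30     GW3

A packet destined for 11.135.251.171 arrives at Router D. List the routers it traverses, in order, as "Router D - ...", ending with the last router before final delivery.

Router D - Router C - Router A

At Router D: longest match for 11.135.251.171 is 11.135.128.0/17 -> Router C
At Router C: longest match for 11.135.251.171 is 11.135.128.0/17 -> Router A
At Router A: longest match for 11.135.251.171 is 11.134.0.0/15 -> directly connected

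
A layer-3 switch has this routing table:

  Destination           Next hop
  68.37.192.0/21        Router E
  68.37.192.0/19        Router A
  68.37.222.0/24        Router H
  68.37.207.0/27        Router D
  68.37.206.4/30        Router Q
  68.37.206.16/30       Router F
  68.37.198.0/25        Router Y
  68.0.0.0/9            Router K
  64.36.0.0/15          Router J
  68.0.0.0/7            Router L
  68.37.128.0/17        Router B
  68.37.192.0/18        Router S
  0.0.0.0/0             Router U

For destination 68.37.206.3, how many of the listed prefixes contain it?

Prefixes containing 68.37.206.3:
  0.0.0.0/0 (default, matches everything)
  68.0.0.0/7 (68.0.0.0 - 69.255.255.255)
  68.0.0.0/9 (68.0.0.0 - 68.127.255.255)
  68.37.128.0/17 (68.37.128.0 - 68.37.255.255)
  68.37.192.0/18 (68.37.192.0 - 68.37.255.255)
  68.37.192.0/19 (68.37.192.0 - 68.37.223.255)
Total matching entries: 6.

6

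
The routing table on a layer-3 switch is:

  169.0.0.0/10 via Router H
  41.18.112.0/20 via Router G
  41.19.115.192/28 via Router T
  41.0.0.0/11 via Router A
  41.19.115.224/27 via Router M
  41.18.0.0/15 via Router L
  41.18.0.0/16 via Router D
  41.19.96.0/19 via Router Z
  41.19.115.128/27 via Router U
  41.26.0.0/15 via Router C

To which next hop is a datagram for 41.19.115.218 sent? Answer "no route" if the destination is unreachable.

Router Z

Routes whose prefix contains 41.19.115.218:
  41.0.0.0/11 (41.0.0.0 - 41.31.255.255) -> Router A
  41.18.0.0/15 (41.18.0.0 - 41.19.255.255) -> Router L
  41.19.96.0/19 (41.19.96.0 - 41.19.127.255) -> Router Z
More-specific entries that do NOT match:
  41.19.115.192/28 (41.19.115.192 - 41.19.115.207) does not contain 41.19.115.218
  41.19.115.224/27 (41.19.115.224 - 41.19.115.255) does not contain 41.19.115.218
  41.19.115.128/27 (41.19.115.128 - 41.19.115.159) does not contain 41.19.115.218
  41.18.112.0/20 (41.18.112.0 - 41.18.127.255) does not contain 41.19.115.218
Longest matching prefix is /19 -> next hop Router Z.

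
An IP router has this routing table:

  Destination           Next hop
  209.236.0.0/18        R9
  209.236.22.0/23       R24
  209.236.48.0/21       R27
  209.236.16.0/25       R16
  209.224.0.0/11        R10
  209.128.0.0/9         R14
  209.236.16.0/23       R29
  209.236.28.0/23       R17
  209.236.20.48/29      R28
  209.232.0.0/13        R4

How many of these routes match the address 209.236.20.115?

4

Prefixes containing 209.236.20.115:
  209.128.0.0/9 (209.128.0.0 - 209.255.255.255)
  209.224.0.0/11 (209.224.0.0 - 209.255.255.255)
  209.232.0.0/13 (209.232.0.0 - 209.239.255.255)
  209.236.0.0/18 (209.236.0.0 - 209.236.63.255)
Total matching entries: 4.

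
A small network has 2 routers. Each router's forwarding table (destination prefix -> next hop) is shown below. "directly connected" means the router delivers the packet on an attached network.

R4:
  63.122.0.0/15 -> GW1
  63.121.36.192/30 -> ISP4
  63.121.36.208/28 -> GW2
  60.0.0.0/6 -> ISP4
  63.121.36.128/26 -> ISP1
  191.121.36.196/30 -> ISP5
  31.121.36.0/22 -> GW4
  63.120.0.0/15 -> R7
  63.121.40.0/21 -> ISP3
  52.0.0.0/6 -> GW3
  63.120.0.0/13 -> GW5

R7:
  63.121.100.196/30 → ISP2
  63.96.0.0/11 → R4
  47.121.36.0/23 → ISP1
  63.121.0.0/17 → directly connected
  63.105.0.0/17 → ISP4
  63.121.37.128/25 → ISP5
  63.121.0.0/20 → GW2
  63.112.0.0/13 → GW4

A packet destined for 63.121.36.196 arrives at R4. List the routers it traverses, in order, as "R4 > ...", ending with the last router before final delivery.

R4 > R7

At R4: longest match for 63.121.36.196 is 63.120.0.0/15 -> R7
At R7: longest match for 63.121.36.196 is 63.121.0.0/17 -> directly connected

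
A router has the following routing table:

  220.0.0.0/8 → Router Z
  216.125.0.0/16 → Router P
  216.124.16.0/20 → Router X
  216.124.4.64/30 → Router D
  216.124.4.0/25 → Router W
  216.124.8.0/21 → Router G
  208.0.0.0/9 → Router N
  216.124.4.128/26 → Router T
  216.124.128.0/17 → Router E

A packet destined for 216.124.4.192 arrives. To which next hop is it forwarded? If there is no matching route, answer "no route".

No entry's prefix contains 216.124.4.192; there is no default route.

no route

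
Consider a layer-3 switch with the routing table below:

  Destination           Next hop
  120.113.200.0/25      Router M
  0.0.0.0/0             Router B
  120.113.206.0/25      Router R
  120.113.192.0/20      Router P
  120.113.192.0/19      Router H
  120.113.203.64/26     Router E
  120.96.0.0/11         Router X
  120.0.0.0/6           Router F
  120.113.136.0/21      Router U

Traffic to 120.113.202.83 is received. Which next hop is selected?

Routes whose prefix contains 120.113.202.83:
  0.0.0.0/0 (default, matches everything) -> Router B
  120.0.0.0/6 (120.0.0.0 - 123.255.255.255) -> Router F
  120.96.0.0/11 (120.96.0.0 - 120.127.255.255) -> Router X
  120.113.192.0/19 (120.113.192.0 - 120.113.223.255) -> Router H
  120.113.192.0/20 (120.113.192.0 - 120.113.207.255) -> Router P
More-specific entries that do NOT match:
  120.113.203.64/26 (120.113.203.64 - 120.113.203.127) does not contain 120.113.202.83
  120.113.200.0/25 (120.113.200.0 - 120.113.200.127) does not contain 120.113.202.83
  120.113.206.0/25 (120.113.206.0 - 120.113.206.127) does not contain 120.113.202.83
  120.113.136.0/21 (120.113.136.0 - 120.113.143.255) does not contain 120.113.202.83
Longest matching prefix is /20 -> next hop Router P.

Router P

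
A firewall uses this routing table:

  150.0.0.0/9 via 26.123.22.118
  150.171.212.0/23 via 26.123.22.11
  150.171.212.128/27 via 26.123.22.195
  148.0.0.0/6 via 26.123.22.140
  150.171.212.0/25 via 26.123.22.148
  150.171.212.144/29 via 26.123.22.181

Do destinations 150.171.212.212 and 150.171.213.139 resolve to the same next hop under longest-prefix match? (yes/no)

150.171.212.212: longest match 150.171.212.0/23 -> 26.123.22.11
150.171.213.139: longest match 150.171.212.0/23 -> 26.123.22.11

yes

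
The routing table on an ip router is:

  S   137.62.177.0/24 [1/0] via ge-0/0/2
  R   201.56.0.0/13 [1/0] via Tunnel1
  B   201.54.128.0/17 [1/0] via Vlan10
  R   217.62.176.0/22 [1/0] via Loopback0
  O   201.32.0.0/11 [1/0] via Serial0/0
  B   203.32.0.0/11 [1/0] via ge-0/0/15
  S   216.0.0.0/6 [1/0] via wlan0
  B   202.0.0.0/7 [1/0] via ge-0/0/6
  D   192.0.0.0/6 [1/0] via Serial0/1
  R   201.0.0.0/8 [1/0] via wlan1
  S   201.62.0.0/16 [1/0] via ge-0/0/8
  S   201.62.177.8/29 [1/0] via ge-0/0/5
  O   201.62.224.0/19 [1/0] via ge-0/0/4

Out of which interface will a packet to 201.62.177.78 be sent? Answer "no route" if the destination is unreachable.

ge-0/0/8

Routes whose prefix contains 201.62.177.78:
  201.0.0.0/8 (201.0.0.0 - 201.255.255.255) -> wlan1
  201.32.0.0/11 (201.32.0.0 - 201.63.255.255) -> Serial0/0
  201.56.0.0/13 (201.56.0.0 - 201.63.255.255) -> Tunnel1
  201.62.0.0/16 (201.62.0.0 - 201.62.255.255) -> ge-0/0/8
More-specific entries that do NOT match:
  201.62.177.8/29 (201.62.177.8 - 201.62.177.15) does not contain 201.62.177.78
  137.62.177.0/24 (137.62.177.0 - 137.62.177.255) does not contain 201.62.177.78
  217.62.176.0/22 (217.62.176.0 - 217.62.179.255) does not contain 201.62.177.78
  201.62.224.0/19 (201.62.224.0 - 201.62.255.255) does not contain 201.62.177.78
  201.54.128.0/17 (201.54.128.0 - 201.54.255.255) does not contain 201.62.177.78
Longest matching prefix is /16 -> interface ge-0/0/8.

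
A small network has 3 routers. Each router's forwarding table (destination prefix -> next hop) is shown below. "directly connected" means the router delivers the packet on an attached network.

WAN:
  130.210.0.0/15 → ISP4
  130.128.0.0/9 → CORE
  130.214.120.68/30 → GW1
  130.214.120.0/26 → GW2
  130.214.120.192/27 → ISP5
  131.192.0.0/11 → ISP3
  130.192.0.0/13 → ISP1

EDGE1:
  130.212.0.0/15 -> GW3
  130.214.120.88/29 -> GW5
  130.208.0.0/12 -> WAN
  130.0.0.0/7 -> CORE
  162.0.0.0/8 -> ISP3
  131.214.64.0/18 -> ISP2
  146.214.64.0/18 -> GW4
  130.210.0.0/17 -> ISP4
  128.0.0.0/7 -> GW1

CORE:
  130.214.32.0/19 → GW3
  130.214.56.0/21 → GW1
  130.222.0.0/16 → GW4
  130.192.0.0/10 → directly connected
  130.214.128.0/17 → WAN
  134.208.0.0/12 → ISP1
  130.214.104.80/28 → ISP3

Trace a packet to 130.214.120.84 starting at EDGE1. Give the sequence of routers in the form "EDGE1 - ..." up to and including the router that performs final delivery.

At EDGE1: longest match for 130.214.120.84 is 130.208.0.0/12 -> WAN
At WAN: longest match for 130.214.120.84 is 130.128.0.0/9 -> CORE
At CORE: longest match for 130.214.120.84 is 130.192.0.0/10 -> directly connected

EDGE1 - WAN - CORE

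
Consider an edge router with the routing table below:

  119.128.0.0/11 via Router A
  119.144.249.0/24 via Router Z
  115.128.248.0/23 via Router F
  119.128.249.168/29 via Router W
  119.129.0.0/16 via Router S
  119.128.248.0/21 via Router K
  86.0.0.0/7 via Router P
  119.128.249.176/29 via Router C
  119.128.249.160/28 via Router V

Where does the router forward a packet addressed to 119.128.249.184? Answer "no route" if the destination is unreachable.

Routes whose prefix contains 119.128.249.184:
  119.128.0.0/11 (119.128.0.0 - 119.159.255.255) -> Router A
  119.128.248.0/21 (119.128.248.0 - 119.128.255.255) -> Router K
More-specific entries that do NOT match:
  119.128.249.168/29 (119.128.249.168 - 119.128.249.175) does not contain 119.128.249.184
  119.128.249.176/29 (119.128.249.176 - 119.128.249.183) does not contain 119.128.249.184
  119.128.249.160/28 (119.128.249.160 - 119.128.249.175) does not contain 119.128.249.184
  119.144.249.0/24 (119.144.249.0 - 119.144.249.255) does not contain 119.128.249.184
  115.128.248.0/23 (115.128.248.0 - 115.128.249.255) does not contain 119.128.249.184
Longest matching prefix is /21 -> next hop Router K.

Router K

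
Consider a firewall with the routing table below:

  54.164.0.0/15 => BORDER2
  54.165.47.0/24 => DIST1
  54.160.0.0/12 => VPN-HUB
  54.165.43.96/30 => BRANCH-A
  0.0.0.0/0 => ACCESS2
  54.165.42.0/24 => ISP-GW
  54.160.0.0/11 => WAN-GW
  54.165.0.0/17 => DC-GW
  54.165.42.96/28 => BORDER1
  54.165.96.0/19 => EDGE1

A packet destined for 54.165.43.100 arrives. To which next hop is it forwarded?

DC-GW

Routes whose prefix contains 54.165.43.100:
  0.0.0.0/0 (default, matches everything) -> ACCESS2
  54.160.0.0/11 (54.160.0.0 - 54.191.255.255) -> WAN-GW
  54.160.0.0/12 (54.160.0.0 - 54.175.255.255) -> VPN-HUB
  54.164.0.0/15 (54.164.0.0 - 54.165.255.255) -> BORDER2
  54.165.0.0/17 (54.165.0.0 - 54.165.127.255) -> DC-GW
More-specific entries that do NOT match:
  54.165.43.96/30 (54.165.43.96 - 54.165.43.99) does not contain 54.165.43.100
  54.165.42.96/28 (54.165.42.96 - 54.165.42.111) does not contain 54.165.43.100
  54.165.47.0/24 (54.165.47.0 - 54.165.47.255) does not contain 54.165.43.100
  54.165.42.0/24 (54.165.42.0 - 54.165.42.255) does not contain 54.165.43.100
  54.165.96.0/19 (54.165.96.0 - 54.165.127.255) does not contain 54.165.43.100
Longest matching prefix is /17 -> next hop DC-GW.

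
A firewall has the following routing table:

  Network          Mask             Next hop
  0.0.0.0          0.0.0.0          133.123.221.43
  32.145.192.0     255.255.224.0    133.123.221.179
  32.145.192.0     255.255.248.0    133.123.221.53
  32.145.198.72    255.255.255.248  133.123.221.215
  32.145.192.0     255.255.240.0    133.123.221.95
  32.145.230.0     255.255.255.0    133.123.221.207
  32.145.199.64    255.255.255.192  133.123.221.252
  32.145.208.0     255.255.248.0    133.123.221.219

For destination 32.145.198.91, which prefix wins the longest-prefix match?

Entries matching 32.145.198.91:
  0.0.0.0/0 (default, matches everything)
  32.145.192.0/19 (32.145.192.0 - 32.145.223.255)
  32.145.192.0/20 (32.145.192.0 - 32.145.207.255)
  32.145.192.0/21 (32.145.192.0 - 32.145.199.255)
Most specific is 32.145.192.0/21.

32.145.192.0/21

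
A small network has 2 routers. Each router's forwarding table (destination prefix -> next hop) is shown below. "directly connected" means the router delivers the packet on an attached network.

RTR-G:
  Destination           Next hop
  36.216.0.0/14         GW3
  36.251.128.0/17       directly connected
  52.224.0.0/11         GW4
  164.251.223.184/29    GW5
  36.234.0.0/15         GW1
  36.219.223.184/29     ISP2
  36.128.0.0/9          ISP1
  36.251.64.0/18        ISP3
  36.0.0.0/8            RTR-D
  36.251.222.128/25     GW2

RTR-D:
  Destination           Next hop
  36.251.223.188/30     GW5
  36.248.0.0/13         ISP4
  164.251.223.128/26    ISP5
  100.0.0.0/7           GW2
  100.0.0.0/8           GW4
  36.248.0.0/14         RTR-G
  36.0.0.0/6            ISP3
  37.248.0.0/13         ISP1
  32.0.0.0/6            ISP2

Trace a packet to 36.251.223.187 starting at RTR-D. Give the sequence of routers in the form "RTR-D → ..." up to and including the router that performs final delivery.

At RTR-D: longest match for 36.251.223.187 is 36.248.0.0/14 -> RTR-G
At RTR-G: longest match for 36.251.223.187 is 36.251.128.0/17 -> directly connected

RTR-D → RTR-G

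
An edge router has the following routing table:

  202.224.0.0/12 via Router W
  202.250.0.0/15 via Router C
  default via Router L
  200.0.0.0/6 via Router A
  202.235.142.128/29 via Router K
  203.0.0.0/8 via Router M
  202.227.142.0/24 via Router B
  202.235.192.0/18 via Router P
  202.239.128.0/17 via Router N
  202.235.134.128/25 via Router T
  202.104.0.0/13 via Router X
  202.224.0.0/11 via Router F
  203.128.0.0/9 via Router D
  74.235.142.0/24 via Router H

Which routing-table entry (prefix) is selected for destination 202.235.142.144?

202.224.0.0/12

Entries matching 202.235.142.144:
  0.0.0.0/0 (default, matches everything)
  200.0.0.0/6 (200.0.0.0 - 203.255.255.255)
  202.224.0.0/11 (202.224.0.0 - 202.255.255.255)
  202.224.0.0/12 (202.224.0.0 - 202.239.255.255)
Most specific is 202.224.0.0/12.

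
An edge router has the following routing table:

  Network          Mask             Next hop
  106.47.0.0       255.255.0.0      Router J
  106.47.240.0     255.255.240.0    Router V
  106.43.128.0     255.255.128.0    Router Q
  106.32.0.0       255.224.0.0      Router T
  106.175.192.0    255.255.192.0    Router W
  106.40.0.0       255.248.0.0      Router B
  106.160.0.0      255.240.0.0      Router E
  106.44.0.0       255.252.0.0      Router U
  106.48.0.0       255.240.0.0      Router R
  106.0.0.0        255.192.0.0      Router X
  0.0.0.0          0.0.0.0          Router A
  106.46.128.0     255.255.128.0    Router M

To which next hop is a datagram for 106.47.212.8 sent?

Router J

Routes whose prefix contains 106.47.212.8:
  0.0.0.0/0 (default, matches everything) -> Router A
  106.0.0.0/10 (106.0.0.0 - 106.63.255.255) -> Router X
  106.32.0.0/11 (106.32.0.0 - 106.63.255.255) -> Router T
  106.40.0.0/13 (106.40.0.0 - 106.47.255.255) -> Router B
  106.44.0.0/14 (106.44.0.0 - 106.47.255.255) -> Router U
  106.47.0.0/16 (106.47.0.0 - 106.47.255.255) -> Router J
More-specific entries that do NOT match:
  106.47.240.0/20 (106.47.240.0 - 106.47.255.255) does not contain 106.47.212.8
  106.175.192.0/18 (106.175.192.0 - 106.175.255.255) does not contain 106.47.212.8
  106.43.128.0/17 (106.43.128.0 - 106.43.255.255) does not contain 106.47.212.8
  106.46.128.0/17 (106.46.128.0 - 106.46.255.255) does not contain 106.47.212.8
Longest matching prefix is /16 -> next hop Router J.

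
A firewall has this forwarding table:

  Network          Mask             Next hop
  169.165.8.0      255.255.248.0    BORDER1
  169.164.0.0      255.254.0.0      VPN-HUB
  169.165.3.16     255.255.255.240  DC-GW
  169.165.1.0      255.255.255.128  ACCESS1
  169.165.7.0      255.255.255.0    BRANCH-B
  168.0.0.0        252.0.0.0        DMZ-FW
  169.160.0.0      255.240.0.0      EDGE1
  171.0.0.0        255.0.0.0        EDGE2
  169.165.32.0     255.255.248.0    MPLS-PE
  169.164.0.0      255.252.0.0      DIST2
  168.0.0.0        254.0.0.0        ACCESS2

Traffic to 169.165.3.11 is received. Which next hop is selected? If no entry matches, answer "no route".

Routes whose prefix contains 169.165.3.11:
  168.0.0.0/6 (168.0.0.0 - 171.255.255.255) -> DMZ-FW
  168.0.0.0/7 (168.0.0.0 - 169.255.255.255) -> ACCESS2
  169.160.0.0/12 (169.160.0.0 - 169.175.255.255) -> EDGE1
  169.164.0.0/14 (169.164.0.0 - 169.167.255.255) -> DIST2
  169.164.0.0/15 (169.164.0.0 - 169.165.255.255) -> VPN-HUB
More-specific entries that do NOT match:
  169.165.3.16/28 (169.165.3.16 - 169.165.3.31) does not contain 169.165.3.11
  169.165.1.0/25 (169.165.1.0 - 169.165.1.127) does not contain 169.165.3.11
  169.165.7.0/24 (169.165.7.0 - 169.165.7.255) does not contain 169.165.3.11
  169.165.8.0/21 (169.165.8.0 - 169.165.15.255) does not contain 169.165.3.11
  169.165.32.0/21 (169.165.32.0 - 169.165.39.255) does not contain 169.165.3.11
Longest matching prefix is /15 -> next hop VPN-HUB.

VPN-HUB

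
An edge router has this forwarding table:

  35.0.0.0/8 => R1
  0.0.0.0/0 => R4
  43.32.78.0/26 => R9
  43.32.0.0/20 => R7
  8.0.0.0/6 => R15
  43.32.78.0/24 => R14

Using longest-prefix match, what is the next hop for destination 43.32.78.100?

Routes whose prefix contains 43.32.78.100:
  0.0.0.0/0 (default, matches everything) -> R4
  43.32.78.0/24 (43.32.78.0 - 43.32.78.255) -> R14
More-specific entries that do NOT match:
  43.32.78.0/26 (43.32.78.0 - 43.32.78.63) does not contain 43.32.78.100
Longest matching prefix is /24 -> next hop R14.

R14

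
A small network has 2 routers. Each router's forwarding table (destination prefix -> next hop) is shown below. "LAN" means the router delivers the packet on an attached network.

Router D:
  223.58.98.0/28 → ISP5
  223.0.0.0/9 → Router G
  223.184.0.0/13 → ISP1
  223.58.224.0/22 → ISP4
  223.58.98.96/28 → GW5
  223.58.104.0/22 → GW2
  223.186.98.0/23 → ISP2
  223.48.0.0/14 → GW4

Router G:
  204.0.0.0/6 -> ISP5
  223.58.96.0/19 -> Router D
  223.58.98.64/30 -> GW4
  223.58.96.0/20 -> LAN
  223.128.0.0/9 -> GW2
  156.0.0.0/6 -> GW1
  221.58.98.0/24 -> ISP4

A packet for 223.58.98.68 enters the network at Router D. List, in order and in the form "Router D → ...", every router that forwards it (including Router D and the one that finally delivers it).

Router D → Router G

At Router D: longest match for 223.58.98.68 is 223.0.0.0/9 -> Router G
At Router G: longest match for 223.58.98.68 is 223.58.96.0/20 -> LAN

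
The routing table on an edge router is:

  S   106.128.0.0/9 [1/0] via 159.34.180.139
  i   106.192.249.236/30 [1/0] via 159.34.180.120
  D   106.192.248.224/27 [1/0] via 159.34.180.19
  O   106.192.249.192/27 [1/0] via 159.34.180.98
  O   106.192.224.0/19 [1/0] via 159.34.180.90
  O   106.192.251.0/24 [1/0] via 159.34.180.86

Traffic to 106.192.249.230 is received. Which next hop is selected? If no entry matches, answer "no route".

159.34.180.90

Routes whose prefix contains 106.192.249.230:
  106.128.0.0/9 (106.128.0.0 - 106.255.255.255) -> 159.34.180.139
  106.192.224.0/19 (106.192.224.0 - 106.192.255.255) -> 159.34.180.90
More-specific entries that do NOT match:
  106.192.249.236/30 (106.192.249.236 - 106.192.249.239) does not contain 106.192.249.230
  106.192.248.224/27 (106.192.248.224 - 106.192.248.255) does not contain 106.192.249.230
  106.192.249.192/27 (106.192.249.192 - 106.192.249.223) does not contain 106.192.249.230
  106.192.251.0/24 (106.192.251.0 - 106.192.251.255) does not contain 106.192.249.230
Longest matching prefix is /19 -> next hop 159.34.180.90.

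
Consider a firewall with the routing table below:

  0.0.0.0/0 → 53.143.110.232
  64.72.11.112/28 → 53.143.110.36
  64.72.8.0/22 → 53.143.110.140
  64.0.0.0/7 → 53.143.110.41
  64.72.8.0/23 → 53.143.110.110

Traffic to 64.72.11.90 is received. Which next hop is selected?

Routes whose prefix contains 64.72.11.90:
  0.0.0.0/0 (default, matches everything) -> 53.143.110.232
  64.0.0.0/7 (64.0.0.0 - 65.255.255.255) -> 53.143.110.41
  64.72.8.0/22 (64.72.8.0 - 64.72.11.255) -> 53.143.110.140
More-specific entries that do NOT match:
  64.72.11.112/28 (64.72.11.112 - 64.72.11.127) does not contain 64.72.11.90
  64.72.8.0/23 (64.72.8.0 - 64.72.9.255) does not contain 64.72.11.90
Longest matching prefix is /22 -> next hop 53.143.110.140.

53.143.110.140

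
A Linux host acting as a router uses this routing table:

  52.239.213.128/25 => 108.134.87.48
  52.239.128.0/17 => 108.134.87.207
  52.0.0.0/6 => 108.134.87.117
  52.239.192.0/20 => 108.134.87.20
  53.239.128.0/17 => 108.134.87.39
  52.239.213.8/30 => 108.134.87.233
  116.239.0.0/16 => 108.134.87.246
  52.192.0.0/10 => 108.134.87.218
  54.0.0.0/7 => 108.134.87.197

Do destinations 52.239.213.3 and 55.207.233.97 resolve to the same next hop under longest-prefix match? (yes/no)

52.239.213.3: longest match 52.239.128.0/17 -> 108.134.87.207
55.207.233.97: longest match 54.0.0.0/7 -> 108.134.87.197

no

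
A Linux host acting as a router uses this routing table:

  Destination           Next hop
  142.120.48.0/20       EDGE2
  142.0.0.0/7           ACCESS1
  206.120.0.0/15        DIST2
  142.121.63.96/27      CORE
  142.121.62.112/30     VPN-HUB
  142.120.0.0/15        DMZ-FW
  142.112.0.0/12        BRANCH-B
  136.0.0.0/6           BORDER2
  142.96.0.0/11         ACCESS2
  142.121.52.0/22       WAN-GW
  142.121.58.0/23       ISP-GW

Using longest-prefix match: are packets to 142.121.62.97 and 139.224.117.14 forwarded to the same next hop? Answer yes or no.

no

142.121.62.97: longest match 142.120.0.0/15 -> DMZ-FW
139.224.117.14: longest match 136.0.0.0/6 -> BORDER2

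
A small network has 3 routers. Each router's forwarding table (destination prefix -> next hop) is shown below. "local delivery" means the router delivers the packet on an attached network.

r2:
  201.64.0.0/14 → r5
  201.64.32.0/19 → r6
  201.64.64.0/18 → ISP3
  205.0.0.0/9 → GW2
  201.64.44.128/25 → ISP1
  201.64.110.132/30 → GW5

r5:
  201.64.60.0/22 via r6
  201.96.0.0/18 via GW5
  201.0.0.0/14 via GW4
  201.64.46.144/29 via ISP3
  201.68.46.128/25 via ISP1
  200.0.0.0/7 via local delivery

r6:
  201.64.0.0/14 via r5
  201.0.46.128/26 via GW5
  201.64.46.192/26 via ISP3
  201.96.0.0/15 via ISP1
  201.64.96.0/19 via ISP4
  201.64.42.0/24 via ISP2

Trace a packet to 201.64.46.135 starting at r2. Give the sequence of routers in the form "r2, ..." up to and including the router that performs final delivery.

r2, r6, r5

At r2: longest match for 201.64.46.135 is 201.64.32.0/19 -> r6
At r6: longest match for 201.64.46.135 is 201.64.0.0/14 -> r5
At r5: longest match for 201.64.46.135 is 200.0.0.0/7 -> local delivery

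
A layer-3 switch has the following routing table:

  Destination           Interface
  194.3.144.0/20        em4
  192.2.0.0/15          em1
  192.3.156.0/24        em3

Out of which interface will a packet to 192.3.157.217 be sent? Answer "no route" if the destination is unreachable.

em1

Routes whose prefix contains 192.3.157.217:
  192.2.0.0/15 (192.2.0.0 - 192.3.255.255) -> em1
More-specific entries that do NOT match:
  192.3.156.0/24 (192.3.156.0 - 192.3.156.255) does not contain 192.3.157.217
  194.3.144.0/20 (194.3.144.0 - 194.3.159.255) does not contain 192.3.157.217
Longest matching prefix is /15 -> interface em1.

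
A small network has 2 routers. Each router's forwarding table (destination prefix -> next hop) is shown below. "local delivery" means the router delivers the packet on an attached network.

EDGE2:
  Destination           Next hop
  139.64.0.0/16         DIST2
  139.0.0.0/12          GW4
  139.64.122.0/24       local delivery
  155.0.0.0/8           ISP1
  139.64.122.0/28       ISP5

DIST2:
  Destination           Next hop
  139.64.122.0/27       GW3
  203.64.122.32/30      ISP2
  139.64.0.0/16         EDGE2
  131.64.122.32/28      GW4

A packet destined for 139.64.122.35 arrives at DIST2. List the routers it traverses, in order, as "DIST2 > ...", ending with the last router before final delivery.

DIST2 > EDGE2

At DIST2: longest match for 139.64.122.35 is 139.64.0.0/16 -> EDGE2
At EDGE2: longest match for 139.64.122.35 is 139.64.122.0/24 -> local delivery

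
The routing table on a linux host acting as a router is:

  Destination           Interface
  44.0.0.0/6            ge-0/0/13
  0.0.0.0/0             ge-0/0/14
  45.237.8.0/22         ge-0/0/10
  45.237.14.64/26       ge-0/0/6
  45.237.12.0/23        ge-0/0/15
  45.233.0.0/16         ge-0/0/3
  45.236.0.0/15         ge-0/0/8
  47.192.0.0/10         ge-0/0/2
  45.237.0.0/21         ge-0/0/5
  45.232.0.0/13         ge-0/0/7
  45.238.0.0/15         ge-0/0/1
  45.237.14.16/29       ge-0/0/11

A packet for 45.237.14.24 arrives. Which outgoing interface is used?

ge-0/0/8

Routes whose prefix contains 45.237.14.24:
  0.0.0.0/0 (default, matches everything) -> ge-0/0/14
  44.0.0.0/6 (44.0.0.0 - 47.255.255.255) -> ge-0/0/13
  45.232.0.0/13 (45.232.0.0 - 45.239.255.255) -> ge-0/0/7
  45.236.0.0/15 (45.236.0.0 - 45.237.255.255) -> ge-0/0/8
More-specific entries that do NOT match:
  45.237.14.16/29 (45.237.14.16 - 45.237.14.23) does not contain 45.237.14.24
  45.237.14.64/26 (45.237.14.64 - 45.237.14.127) does not contain 45.237.14.24
  45.237.12.0/23 (45.237.12.0 - 45.237.13.255) does not contain 45.237.14.24
  45.237.8.0/22 (45.237.8.0 - 45.237.11.255) does not contain 45.237.14.24
  45.237.0.0/21 (45.237.0.0 - 45.237.7.255) does not contain 45.237.14.24
  45.233.0.0/16 (45.233.0.0 - 45.233.255.255) does not contain 45.237.14.24
Longest matching prefix is /15 -> interface ge-0/0/8.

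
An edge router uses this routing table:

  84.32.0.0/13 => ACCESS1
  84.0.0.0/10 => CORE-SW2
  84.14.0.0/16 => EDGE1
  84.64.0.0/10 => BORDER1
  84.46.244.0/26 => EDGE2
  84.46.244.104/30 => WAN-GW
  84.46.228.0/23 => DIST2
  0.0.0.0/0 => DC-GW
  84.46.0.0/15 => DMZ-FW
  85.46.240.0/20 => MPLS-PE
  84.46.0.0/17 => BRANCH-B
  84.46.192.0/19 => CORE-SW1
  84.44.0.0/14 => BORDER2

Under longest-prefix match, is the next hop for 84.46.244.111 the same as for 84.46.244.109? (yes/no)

yes

84.46.244.111: longest match 84.46.0.0/15 -> DMZ-FW
84.46.244.109: longest match 84.46.0.0/15 -> DMZ-FW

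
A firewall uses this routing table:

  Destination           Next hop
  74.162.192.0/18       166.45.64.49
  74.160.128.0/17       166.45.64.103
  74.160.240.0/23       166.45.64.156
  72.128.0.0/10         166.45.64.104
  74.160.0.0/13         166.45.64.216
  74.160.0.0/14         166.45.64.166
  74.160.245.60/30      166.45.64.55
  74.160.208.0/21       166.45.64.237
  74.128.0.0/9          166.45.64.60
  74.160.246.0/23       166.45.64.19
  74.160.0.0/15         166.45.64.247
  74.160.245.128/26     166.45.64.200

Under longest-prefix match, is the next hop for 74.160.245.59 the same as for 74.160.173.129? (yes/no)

yes

74.160.245.59: longest match 74.160.128.0/17 -> 166.45.64.103
74.160.173.129: longest match 74.160.128.0/17 -> 166.45.64.103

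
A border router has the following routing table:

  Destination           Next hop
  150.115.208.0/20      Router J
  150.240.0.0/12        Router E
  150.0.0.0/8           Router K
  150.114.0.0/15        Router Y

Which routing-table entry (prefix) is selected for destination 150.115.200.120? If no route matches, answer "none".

Entries matching 150.115.200.120:
  150.0.0.0/8 (150.0.0.0 - 150.255.255.255)
  150.114.0.0/15 (150.114.0.0 - 150.115.255.255)
Most specific is 150.114.0.0/15.

150.114.0.0/15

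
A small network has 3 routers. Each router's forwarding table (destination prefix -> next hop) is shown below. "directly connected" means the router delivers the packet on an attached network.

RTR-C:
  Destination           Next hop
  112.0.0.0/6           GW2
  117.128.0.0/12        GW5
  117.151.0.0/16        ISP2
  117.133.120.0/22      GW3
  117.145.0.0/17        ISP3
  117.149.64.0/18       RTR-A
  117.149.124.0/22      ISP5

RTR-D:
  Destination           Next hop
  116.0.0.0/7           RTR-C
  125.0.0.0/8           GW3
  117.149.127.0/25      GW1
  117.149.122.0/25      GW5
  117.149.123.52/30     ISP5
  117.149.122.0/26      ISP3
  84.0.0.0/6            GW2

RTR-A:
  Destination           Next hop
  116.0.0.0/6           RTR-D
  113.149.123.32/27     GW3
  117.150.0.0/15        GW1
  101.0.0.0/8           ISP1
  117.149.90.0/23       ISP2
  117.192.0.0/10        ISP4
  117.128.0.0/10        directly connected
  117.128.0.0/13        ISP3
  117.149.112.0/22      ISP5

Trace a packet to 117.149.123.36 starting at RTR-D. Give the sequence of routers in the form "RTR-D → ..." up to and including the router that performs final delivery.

At RTR-D: longest match for 117.149.123.36 is 116.0.0.0/7 -> RTR-C
At RTR-C: longest match for 117.149.123.36 is 117.149.64.0/18 -> RTR-A
At RTR-A: longest match for 117.149.123.36 is 117.128.0.0/10 -> directly connected

RTR-D → RTR-C → RTR-A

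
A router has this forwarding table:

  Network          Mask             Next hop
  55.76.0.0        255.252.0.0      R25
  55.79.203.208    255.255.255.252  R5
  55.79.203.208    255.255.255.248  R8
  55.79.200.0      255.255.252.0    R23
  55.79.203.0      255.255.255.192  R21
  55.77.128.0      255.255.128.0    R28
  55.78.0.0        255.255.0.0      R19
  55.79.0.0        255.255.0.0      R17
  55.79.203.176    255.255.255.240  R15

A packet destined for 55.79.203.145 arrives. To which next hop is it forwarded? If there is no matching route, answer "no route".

R23

Routes whose prefix contains 55.79.203.145:
  55.76.0.0/14 (55.76.0.0 - 55.79.255.255) -> R25
  55.79.0.0/16 (55.79.0.0 - 55.79.255.255) -> R17
  55.79.200.0/22 (55.79.200.0 - 55.79.203.255) -> R23
More-specific entries that do NOT match:
  55.79.203.208/30 (55.79.203.208 - 55.79.203.211) does not contain 55.79.203.145
  55.79.203.208/29 (55.79.203.208 - 55.79.203.215) does not contain 55.79.203.145
  55.79.203.176/28 (55.79.203.176 - 55.79.203.191) does not contain 55.79.203.145
  55.79.203.0/26 (55.79.203.0 - 55.79.203.63) does not contain 55.79.203.145
Longest matching prefix is /22 -> next hop R23.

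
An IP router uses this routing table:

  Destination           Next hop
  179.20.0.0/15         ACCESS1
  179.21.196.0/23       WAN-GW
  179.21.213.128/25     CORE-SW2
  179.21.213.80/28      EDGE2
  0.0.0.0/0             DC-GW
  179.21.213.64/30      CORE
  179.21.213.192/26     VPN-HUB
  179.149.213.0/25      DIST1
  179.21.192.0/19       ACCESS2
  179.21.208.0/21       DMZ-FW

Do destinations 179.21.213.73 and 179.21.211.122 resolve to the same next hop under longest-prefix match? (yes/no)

yes

179.21.213.73: longest match 179.21.208.0/21 -> DMZ-FW
179.21.211.122: longest match 179.21.208.0/21 -> DMZ-FW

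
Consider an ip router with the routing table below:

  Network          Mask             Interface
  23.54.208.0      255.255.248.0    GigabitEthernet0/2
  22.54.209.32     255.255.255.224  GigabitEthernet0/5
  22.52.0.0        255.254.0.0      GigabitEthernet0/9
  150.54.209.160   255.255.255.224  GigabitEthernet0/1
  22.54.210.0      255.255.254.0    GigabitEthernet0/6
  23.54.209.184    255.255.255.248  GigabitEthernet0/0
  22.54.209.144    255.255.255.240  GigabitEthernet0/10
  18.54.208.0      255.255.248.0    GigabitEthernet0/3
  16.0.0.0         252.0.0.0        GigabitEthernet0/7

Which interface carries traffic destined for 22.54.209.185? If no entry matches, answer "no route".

no route

No entry's prefix contains 22.54.209.185; there is no default route.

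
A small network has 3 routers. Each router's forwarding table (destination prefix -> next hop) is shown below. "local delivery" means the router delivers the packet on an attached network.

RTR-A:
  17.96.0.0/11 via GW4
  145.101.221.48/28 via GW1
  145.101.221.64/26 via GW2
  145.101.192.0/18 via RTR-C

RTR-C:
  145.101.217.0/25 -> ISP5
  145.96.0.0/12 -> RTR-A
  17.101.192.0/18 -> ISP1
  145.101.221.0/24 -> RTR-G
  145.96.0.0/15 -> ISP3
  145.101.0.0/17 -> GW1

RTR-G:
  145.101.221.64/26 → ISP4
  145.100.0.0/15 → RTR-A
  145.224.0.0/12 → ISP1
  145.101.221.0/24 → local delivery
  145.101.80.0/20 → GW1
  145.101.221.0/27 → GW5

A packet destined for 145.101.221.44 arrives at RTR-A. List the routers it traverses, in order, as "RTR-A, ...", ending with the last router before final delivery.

RTR-A, RTR-C, RTR-G

At RTR-A: longest match for 145.101.221.44 is 145.101.192.0/18 -> RTR-C
At RTR-C: longest match for 145.101.221.44 is 145.101.221.0/24 -> RTR-G
At RTR-G: longest match for 145.101.221.44 is 145.101.221.0/24 -> local delivery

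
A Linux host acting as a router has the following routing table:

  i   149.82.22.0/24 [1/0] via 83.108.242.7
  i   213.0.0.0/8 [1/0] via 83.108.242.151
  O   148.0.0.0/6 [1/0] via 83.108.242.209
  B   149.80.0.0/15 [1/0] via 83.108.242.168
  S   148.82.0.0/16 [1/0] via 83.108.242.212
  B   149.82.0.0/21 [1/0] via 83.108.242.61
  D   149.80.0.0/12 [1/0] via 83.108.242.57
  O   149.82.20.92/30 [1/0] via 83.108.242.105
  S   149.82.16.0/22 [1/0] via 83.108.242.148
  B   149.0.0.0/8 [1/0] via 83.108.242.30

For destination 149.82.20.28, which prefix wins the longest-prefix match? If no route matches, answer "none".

Entries matching 149.82.20.28:
  148.0.0.0/6 (148.0.0.0 - 151.255.255.255)
  149.0.0.0/8 (149.0.0.0 - 149.255.255.255)
  149.80.0.0/12 (149.80.0.0 - 149.95.255.255)
Most specific is 149.80.0.0/12.

149.80.0.0/12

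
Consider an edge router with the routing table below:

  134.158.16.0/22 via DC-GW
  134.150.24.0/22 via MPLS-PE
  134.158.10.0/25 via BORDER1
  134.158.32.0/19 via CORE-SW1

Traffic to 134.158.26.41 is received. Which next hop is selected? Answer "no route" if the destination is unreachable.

no route

No entry's prefix contains 134.158.26.41; there is no default route.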